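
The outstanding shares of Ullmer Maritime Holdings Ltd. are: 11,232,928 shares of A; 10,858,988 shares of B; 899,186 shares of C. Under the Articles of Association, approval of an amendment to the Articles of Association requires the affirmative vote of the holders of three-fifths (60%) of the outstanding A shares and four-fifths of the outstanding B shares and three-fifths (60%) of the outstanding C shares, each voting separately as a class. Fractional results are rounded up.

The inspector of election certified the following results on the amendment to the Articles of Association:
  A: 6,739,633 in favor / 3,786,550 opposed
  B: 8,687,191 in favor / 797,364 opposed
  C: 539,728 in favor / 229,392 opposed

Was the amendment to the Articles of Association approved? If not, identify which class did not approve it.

Not approved — the A shares did not give the required vote.

A: 3/5 of 11232928 = 6739756.80, rounded up to 6739757; 6,739,757 required, 6,739,633 in favor — not approved.
B: 4/5 of 10858988 = 8687190.40, rounded up to 8687191; 8,687,191 required, 8,687,191 in favor — approved.
C: 3/5 of 899186 = 539511.60, rounded up to 539512; 539,512 required, 539,728 in favor — approved.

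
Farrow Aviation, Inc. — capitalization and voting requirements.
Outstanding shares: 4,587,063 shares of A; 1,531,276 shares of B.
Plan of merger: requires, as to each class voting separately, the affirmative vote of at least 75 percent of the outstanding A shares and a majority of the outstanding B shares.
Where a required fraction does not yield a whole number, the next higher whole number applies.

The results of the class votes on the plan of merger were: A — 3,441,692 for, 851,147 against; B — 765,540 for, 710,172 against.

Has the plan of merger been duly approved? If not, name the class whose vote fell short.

A: 3/4 of 4587063 = 3440297.25, rounded up to 3440298; 3,440,298 required, 3,441,692 in favor — approved.
B: a majority of 1531276 is 765639; 765,639 required, 765,540 in favor — not approved.

Not approved — the B shares did not give the required vote.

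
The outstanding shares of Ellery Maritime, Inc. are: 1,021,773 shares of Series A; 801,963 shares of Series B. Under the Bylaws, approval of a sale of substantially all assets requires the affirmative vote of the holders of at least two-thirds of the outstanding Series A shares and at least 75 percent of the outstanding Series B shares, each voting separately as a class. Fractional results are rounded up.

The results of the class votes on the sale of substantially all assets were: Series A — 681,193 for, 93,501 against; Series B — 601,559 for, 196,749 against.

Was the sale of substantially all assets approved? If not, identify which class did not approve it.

Approved — every class gave the required vote.

Series A: 2/3 of 1021773 = 681182; 681,182 required, 681,193 in favor — approved.
Series B: 3/4 of 801963 = 601472.25, rounded up to 601473; 601,473 required, 601,559 in favor — approved.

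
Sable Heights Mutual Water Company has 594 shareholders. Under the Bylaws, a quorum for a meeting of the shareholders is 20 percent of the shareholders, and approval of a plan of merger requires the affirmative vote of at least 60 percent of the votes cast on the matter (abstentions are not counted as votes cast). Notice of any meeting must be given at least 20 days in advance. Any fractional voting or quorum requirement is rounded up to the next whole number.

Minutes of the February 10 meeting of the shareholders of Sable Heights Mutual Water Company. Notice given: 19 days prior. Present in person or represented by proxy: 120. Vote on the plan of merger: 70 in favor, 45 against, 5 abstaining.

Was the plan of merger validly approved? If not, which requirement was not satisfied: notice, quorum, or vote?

Invalid — notice requirement not satisfied.

Notice: 19 days given; 20 required. Not satisfied.
Quorum: 20% of 594 = 118.80, rounded up to 119; 120 present. Satisfied.
Vote: requires three-fifths of the votes cast (120 − 5 abstaining = 115); 3/5 of 115 = 69, so 69 needed; 70 in favor. Satisfied.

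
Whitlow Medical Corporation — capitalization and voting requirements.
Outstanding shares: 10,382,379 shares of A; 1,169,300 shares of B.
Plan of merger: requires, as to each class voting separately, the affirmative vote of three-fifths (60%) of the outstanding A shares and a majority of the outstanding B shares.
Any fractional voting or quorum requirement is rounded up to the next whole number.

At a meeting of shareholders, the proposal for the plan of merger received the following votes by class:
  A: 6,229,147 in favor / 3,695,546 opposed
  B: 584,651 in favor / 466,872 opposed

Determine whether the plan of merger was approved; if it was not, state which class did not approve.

A: 3/5 of 10382379 = 6229427.40, rounded up to 6229428; 6,229,428 required, 6,229,147 in favor — not approved.
B: a majority of 1169300 is 584651; 584,651 required, 584,651 in favor — approved.

Not approved — the A shares did not give the required vote.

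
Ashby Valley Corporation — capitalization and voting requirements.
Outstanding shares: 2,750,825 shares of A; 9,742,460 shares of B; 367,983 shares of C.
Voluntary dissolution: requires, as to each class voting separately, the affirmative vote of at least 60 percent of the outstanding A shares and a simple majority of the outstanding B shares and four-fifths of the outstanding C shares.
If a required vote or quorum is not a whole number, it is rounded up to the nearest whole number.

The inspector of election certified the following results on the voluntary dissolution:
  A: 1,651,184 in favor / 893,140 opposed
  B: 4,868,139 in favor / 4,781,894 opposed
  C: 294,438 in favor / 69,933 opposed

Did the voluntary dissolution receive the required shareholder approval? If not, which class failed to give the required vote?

A: 3/5 of 2750825 = 1650495; 1,650,495 required, 1,651,184 in favor — approved.
B: a majority of 9742460 is 4871231; 4,871,231 required, 4,868,139 in favor — not approved.
C: 4/5 of 367983 = 294386.40, rounded up to 294387; 294,387 required, 294,438 in favor — approved.

Not approved — the B shares did not give the required vote.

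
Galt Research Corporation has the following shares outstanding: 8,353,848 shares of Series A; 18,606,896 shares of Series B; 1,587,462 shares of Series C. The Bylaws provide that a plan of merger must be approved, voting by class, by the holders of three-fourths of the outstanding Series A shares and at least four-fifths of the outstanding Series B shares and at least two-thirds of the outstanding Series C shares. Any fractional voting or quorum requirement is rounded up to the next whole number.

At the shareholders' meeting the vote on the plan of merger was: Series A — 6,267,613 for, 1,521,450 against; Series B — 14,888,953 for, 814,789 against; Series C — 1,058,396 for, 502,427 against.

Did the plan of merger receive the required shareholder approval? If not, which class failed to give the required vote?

Approved — every class gave the required vote.

Series A: 3/4 of 8353848 = 6265386; 6,265,386 required, 6,267,613 in favor — approved.
Series B: 4/5 of 18606896 = 14885516.80, rounded up to 14885517; 14,885,517 required, 14,888,953 in favor — approved.
Series C: 2/3 of 1587462 = 1058308; 1,058,308 required, 1,058,396 in favor — approved.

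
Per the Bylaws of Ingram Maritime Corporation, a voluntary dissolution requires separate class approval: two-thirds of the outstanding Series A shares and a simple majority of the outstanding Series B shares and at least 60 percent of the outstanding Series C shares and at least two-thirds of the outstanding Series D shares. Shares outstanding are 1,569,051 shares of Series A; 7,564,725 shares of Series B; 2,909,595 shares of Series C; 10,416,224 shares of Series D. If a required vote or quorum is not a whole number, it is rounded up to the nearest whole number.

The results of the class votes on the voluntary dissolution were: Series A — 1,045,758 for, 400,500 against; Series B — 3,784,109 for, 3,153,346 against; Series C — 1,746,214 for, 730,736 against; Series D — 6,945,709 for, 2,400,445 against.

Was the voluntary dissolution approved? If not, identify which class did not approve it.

Series A: 2/3 of 1569051 = 1046034; 1,046,034 required, 1,045,758 in favor — not approved.
Series B: a majority of 7564725 is 3782363; 3,782,363 required, 3,784,109 in favor — approved.
Series C: 3/5 of 2909595 = 1745757; 1,745,757 required, 1,746,214 in favor — approved.
Series D: 2/3 of 10416224 = 6944149.33, rounded up to 6944150; 6,944,150 required, 6,945,709 in favor — approved.

Not approved — the Series A shares did not give the required vote.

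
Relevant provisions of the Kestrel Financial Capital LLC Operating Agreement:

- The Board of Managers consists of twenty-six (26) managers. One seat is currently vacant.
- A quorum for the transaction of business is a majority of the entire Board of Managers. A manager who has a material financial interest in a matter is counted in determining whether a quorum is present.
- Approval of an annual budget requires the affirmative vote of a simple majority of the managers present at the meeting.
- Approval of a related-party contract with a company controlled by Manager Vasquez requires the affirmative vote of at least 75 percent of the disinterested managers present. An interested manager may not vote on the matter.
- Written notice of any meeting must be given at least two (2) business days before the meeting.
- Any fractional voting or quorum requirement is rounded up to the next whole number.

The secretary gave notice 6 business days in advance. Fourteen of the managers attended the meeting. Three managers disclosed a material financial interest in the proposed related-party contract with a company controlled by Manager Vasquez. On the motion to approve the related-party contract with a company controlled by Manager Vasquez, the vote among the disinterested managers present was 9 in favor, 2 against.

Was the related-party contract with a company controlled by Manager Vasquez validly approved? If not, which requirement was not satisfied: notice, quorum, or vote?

Notice: 6 business days given; 2 required (6 ≥ 2). Satisfied.
Quorum: 14 present (interested managers count toward quorum); quorum is 14. Satisfied.
Vote: the related-party contract with a company controlled by Manager Vasquez requires three-fourths of the disinterested managers present (14 − 3 = 11). 3/4 of 11 = 8.25, rounded up to 9, so 9 affirmative votes are needed; 9 voted in favor. Satisfied.

Valid — all requirements satisfied.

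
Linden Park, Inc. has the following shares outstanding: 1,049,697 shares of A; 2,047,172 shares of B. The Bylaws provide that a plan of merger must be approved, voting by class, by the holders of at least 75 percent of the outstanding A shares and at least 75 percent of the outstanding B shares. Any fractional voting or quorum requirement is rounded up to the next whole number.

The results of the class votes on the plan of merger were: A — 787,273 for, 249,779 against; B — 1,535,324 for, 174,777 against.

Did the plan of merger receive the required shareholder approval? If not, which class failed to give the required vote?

Not approved — the B shares did not give the required vote.

A: 3/4 of 1049697 = 787272.75, rounded up to 787273; 787,273 required, 787,273 in favor — approved.
B: 3/4 of 2047172 = 1535379; 1,535,379 required, 1,535,324 in favor — not approved.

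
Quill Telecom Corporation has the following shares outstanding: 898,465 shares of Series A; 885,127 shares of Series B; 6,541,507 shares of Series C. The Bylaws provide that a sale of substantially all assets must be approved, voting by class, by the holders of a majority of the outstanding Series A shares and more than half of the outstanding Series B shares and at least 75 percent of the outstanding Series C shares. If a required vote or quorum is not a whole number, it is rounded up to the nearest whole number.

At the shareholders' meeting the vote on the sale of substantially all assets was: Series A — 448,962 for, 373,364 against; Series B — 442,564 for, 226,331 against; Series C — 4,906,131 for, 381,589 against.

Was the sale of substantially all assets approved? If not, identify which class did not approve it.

Not approved — the Series A shares did not give the required vote.

Series A: a majority of 898465 is 449233; 449,233 required, 448,962 in favor — not approved.
Series B: a majority of 885127 is 442564; 442,564 required, 442,564 in favor — approved.
Series C: 3/4 of 6541507 = 4906130.25, rounded up to 4906131; 4,906,131 required, 4,906,131 in favor — approved.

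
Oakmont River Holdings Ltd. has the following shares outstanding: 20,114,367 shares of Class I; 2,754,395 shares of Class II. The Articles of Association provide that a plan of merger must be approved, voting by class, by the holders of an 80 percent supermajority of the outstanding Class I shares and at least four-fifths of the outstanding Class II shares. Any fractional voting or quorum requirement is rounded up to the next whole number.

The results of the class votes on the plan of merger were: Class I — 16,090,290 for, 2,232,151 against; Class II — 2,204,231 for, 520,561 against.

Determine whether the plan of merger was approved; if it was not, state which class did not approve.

Class I: 4/5 of 20114367 = 16091493.60, rounded up to 16091494; 16,091,494 required, 16,090,290 in favor — not approved.
Class II: 4/5 of 2754395 = 2203516; 2,203,516 required, 2,204,231 in favor — approved.

Not approved — the Class I shares did not give the required vote.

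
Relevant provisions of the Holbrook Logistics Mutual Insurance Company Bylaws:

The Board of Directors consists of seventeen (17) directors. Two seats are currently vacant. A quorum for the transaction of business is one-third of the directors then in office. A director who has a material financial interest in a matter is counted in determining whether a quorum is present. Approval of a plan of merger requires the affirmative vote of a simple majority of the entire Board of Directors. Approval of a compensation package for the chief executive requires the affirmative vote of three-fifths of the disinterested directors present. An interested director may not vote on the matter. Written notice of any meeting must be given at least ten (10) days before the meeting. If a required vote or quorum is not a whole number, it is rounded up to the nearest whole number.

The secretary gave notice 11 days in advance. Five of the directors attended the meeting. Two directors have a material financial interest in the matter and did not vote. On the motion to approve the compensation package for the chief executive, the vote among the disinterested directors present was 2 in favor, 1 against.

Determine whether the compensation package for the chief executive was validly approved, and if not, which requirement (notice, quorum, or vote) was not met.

Notice: 11 days given; 10 required (11 ≥ 10). Satisfied.
Quorum: 5 present (interested directors count toward quorum); quorum is 5. Satisfied.
Vote: the compensation package for the chief executive requires three-fifths of the disinterested directors present (5 − 2 = 3). 3/5 of 3 = 1.80, rounded up to 2, so 2 affirmative votes are needed; 2 voted in favor. Satisfied.

Valid — all requirements satisfied.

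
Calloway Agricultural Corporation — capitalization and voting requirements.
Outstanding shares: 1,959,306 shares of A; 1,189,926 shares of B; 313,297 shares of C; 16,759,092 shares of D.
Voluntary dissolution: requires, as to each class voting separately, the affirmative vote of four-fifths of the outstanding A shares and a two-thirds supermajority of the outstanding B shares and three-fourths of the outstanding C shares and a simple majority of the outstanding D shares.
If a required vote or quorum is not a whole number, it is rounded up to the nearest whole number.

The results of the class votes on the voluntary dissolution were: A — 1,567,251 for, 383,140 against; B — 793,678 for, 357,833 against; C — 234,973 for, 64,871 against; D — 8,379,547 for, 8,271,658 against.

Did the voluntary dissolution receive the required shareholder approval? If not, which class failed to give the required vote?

A: 4/5 of 1959306 = 1567444.80, rounded up to 1567445; 1,567,445 required, 1,567,251 in favor — not approved.
B: 2/3 of 1189926 = 793284; 793,284 required, 793,678 in favor — approved.
C: 3/4 of 313297 = 234972.75, rounded up to 234973; 234,973 required, 234,973 in favor — approved.
D: a majority of 16759092 is 8379547; 8,379,547 required, 8,379,547 in favor — approved.

Not approved — the A shares did not give the required vote.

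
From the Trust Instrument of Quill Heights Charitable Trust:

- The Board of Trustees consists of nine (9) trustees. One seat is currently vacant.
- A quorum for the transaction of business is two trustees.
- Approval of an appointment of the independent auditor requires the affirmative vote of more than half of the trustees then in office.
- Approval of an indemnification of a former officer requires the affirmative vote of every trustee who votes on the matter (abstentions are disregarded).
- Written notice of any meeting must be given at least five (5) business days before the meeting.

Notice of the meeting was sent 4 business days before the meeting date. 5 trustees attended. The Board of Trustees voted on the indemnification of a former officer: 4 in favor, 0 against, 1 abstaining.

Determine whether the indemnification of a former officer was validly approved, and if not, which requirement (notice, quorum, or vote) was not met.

Notice: 4 business days given; 5 required (4 < 5). Not satisfied.
Quorum: 5 present; quorum is 2. Satisfied.
Vote: the indemnification of a former officer requires the unanimous vote of the votes cast (5 present − 1 abstaining = 4). Unanimous means all 4, so 4 affirmative votes are needed; 4 voted in favor. Satisfied.

Invalid — notice requirement not satisfied.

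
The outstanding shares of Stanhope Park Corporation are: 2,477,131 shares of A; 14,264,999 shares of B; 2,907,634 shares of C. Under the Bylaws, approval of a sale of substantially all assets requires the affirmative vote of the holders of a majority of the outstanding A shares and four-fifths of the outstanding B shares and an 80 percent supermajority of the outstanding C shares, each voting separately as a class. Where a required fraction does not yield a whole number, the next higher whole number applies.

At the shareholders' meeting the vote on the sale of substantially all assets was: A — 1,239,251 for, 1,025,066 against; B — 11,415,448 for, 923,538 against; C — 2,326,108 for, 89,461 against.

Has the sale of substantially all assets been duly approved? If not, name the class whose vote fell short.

Approved — every class gave the required vote.

A: a majority of 2477131 is 1238566; 1,238,566 required, 1,239,251 in favor — approved.
B: 4/5 of 14264999 = 11411999.20, rounded up to 11412000; 11,412,000 required, 11,415,448 in favor — approved.
C: 4/5 of 2907634 = 2326107.20, rounded up to 2326108; 2,326,108 required, 2,326,108 in favor — approved.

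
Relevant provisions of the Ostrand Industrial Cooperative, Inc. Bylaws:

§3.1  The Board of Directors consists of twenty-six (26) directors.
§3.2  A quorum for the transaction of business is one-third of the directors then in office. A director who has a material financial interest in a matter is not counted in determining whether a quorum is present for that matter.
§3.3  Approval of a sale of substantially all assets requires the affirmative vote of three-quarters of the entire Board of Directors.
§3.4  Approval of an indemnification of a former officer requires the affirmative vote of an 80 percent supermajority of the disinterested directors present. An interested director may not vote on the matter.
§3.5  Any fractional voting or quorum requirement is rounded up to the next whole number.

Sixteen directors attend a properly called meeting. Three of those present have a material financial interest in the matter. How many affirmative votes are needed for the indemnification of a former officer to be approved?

The indemnification of a former officer requires four-fifths of the disinterested directors present (16 − 3 = 13).
4/5 of 13 = 10.40, rounded up to 11.

11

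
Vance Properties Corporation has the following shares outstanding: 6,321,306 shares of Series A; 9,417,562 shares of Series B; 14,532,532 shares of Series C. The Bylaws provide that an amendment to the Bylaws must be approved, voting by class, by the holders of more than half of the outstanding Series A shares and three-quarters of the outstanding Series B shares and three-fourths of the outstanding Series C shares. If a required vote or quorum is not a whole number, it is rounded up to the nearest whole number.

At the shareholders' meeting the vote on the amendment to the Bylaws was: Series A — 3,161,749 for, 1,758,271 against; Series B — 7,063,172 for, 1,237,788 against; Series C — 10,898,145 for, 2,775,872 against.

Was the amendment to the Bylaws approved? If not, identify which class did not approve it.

Series A: a majority of 6321306 is 3160654; 3,160,654 required, 3,161,749 in favor — approved.
Series B: 3/4 of 9417562 = 7063171.50, rounded up to 7063172; 7,063,172 required, 7,063,172 in favor — approved.
Series C: 3/4 of 14532532 = 10899399; 10,899,399 required, 10,898,145 in favor — not approved.

Not approved — the Series C shares did not give the required vote.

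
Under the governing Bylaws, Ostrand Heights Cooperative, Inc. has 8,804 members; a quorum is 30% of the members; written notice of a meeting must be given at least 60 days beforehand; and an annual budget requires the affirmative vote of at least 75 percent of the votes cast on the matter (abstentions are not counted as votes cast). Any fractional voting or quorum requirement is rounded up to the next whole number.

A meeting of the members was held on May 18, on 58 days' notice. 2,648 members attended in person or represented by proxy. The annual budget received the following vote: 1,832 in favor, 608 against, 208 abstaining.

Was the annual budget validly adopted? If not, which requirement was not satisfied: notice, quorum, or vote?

Notice: 58 days given; 60 required. Not satisfied.
Quorum: 30% of 8,804 = 2,641.20, rounded up to 2,642; 2,648 present. Satisfied.
Vote: requires three-fourths of the votes cast (2,648 − 208 abstaining = 2,440); 3/4 of 2440 = 1830, so 1,830 needed; 1,832 in favor. Satisfied.

Invalid — notice requirement not satisfied.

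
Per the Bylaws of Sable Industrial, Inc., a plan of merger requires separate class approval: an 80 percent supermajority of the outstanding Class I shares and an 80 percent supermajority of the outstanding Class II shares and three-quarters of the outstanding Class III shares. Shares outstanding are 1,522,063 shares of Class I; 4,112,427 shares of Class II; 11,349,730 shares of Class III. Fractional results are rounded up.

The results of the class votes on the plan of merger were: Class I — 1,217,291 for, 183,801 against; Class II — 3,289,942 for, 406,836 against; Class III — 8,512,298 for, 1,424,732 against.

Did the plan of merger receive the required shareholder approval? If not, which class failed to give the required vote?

Not approved — the Class I shares did not give the required vote.

Class I: 4/5 of 1522063 = 1217650.40, rounded up to 1217651; 1,217,651 required, 1,217,291 in favor — not approved.
Class II: 4/5 of 4112427 = 3289941.60, rounded up to 3289942; 3,289,942 required, 3,289,942 in favor — approved.
Class III: 3/4 of 11349730 = 8512297.50, rounded up to 8512298; 8,512,298 required, 8,512,298 in favor — approved.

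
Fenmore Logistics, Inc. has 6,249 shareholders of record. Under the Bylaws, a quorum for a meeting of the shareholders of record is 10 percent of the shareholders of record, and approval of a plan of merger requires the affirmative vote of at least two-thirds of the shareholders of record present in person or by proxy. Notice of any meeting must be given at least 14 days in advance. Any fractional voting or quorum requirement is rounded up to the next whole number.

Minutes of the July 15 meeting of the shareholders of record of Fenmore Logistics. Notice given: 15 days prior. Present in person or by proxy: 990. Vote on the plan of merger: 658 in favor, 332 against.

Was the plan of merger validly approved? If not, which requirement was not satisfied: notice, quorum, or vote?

Notice: 15 days given; 14 required. Satisfied.
Quorum: 10% of 6,249 = 624.90, rounded up to 625; 990 present. Satisfied.
Vote: requires two-thirds of those present (990); 2/3 of 990 = 660, so 660 needed; 658 in favor. Not satisfied.

Invalid — vote requirement not satisfied.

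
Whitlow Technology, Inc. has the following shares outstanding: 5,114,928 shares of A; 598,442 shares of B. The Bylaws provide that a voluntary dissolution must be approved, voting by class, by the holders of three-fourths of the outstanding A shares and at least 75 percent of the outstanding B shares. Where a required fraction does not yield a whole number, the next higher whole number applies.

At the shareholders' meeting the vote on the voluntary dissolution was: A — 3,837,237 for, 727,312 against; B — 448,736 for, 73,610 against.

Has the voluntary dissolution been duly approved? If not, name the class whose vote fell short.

A: 3/4 of 5114928 = 3836196; 3,836,196 required, 3,837,237 in favor — approved.
B: 3/4 of 598442 = 448831.50, rounded up to 448832; 448,832 required, 448,736 in favor — not approved.

Not approved — the B shares did not give the required vote.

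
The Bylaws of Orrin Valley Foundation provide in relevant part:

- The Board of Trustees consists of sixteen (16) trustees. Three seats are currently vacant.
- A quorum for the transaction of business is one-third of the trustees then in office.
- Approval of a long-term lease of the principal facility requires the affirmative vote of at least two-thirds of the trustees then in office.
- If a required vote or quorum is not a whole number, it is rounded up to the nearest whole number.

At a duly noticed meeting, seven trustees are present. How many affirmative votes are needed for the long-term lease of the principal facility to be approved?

9

The long-term lease of the principal facility requires two-thirds of the trustees then in office (13).
2/3 of 13 = 8.67, rounded up to 9.
(Only 7 can vote, so the long-term lease of the principal facility cannot pass at this meeting, but the required vote is still 9.)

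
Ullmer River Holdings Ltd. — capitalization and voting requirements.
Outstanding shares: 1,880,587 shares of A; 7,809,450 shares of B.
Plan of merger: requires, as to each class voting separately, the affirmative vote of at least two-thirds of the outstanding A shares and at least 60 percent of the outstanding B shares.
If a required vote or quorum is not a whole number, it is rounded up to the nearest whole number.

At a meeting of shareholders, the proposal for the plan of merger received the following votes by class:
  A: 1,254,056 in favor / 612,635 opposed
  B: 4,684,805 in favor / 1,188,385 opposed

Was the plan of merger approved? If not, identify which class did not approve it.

Not approved — the B shares did not give the required vote.

A: 2/3 of 1880587 = 1253724.67, rounded up to 1253725; 1,253,725 required, 1,254,056 in favor — approved.
B: 3/5 of 7809450 = 4685670; 4,685,670 required, 4,684,805 in favor — not approved.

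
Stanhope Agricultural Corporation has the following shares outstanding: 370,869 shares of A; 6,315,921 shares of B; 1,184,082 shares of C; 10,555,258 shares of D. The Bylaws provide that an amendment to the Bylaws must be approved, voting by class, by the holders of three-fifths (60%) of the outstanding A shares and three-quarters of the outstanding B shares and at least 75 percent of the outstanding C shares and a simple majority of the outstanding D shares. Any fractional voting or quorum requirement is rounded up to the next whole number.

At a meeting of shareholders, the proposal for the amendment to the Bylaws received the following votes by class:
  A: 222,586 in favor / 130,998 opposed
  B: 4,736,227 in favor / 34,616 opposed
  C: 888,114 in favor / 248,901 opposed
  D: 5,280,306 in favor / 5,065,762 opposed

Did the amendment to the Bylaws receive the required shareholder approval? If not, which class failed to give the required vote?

Not approved — the B shares did not give the required vote.

A: 3/5 of 370869 = 222521.40, rounded up to 222522; 222,522 required, 222,586 in favor — approved.
B: 3/4 of 6315921 = 4736940.75, rounded up to 4736941; 4,736,941 required, 4,736,227 in favor — not approved.
C: 3/4 of 1184082 = 888061.50, rounded up to 888062; 888,062 required, 888,114 in favor — approved.
D: a majority of 10555258 is 5277630; 5,277,630 required, 5,280,306 in favor — approved.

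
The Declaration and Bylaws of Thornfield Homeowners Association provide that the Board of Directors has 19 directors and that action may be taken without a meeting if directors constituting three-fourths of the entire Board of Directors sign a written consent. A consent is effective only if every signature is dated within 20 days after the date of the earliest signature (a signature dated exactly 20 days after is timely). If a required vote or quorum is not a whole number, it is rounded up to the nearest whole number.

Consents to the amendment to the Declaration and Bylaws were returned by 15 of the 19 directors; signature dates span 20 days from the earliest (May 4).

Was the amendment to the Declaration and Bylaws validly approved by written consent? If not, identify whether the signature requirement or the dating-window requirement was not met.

Signatures required: three-fourths of 19 — 3/4 of 19 = 14.25, rounded up to 15, so 15 needed; 15 signed. Sufficient.
Dating window: the latest signature is 20 days after the earliest; the limit is 20 days. Within the window.

Effective — both the signature and dating-window requirements are satisfied.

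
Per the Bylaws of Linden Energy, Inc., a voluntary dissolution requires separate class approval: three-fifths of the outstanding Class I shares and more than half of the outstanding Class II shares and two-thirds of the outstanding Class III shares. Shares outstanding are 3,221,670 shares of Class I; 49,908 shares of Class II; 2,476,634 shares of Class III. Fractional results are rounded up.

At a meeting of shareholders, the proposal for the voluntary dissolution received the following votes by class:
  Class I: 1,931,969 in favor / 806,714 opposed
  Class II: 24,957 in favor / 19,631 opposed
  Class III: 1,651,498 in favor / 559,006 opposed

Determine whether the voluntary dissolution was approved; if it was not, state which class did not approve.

Not approved — the Class I shares did not give the required vote.

Class I: 3/5 of 3221670 = 1933002; 1,933,002 required, 1,931,969 in favor — not approved.
Class II: a majority of 49908 is 24955; 24,955 required, 24,957 in favor — approved.
Class III: 2/3 of 2476634 = 1651089.33, rounded up to 1651090; 1,651,090 required, 1,651,498 in favor — approved.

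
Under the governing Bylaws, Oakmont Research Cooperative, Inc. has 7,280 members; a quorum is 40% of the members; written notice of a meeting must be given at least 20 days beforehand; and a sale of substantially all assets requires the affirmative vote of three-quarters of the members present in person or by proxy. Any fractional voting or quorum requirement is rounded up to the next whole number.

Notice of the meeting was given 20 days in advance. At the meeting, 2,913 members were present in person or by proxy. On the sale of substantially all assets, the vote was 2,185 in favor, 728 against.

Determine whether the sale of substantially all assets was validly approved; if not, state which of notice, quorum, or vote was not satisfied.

Notice: 20 days given; 20 required. Satisfied.
Quorum: 40% of 7,280 = 2,912; 2,913 present. Satisfied.
Vote: requires three-fourths of those present (2,913); 3/4 of 2913 = 2184.75, rounded up to 2185, so 2,185 needed; 2,185 in favor. Satisfied.

Valid — all requirements satisfied.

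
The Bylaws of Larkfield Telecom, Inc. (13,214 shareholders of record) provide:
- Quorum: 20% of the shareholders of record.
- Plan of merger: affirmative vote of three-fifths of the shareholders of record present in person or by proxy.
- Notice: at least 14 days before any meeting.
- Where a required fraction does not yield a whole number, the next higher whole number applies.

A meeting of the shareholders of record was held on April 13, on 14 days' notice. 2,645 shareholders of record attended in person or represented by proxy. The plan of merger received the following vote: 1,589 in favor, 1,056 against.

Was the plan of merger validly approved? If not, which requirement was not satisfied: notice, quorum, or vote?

Valid — all requirements satisfied.

Notice: 14 days given; 14 required. Satisfied.
Quorum: 20% of 13,214 = 2,642.80, rounded up to 2,643; 2,645 present. Satisfied.
Vote: requires three-fifths of those present (2,645); 3/5 of 2645 = 1587, so 1,587 needed; 1,589 in favor. Satisfied.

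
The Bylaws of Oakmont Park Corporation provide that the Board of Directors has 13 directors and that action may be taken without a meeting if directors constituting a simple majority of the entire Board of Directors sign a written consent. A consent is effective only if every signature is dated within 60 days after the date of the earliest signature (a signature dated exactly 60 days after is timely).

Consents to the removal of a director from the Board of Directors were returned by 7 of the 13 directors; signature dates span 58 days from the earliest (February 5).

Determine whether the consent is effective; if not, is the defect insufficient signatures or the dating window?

Effective — both the signature and dating-window requirements are satisfied.

Signatures required: a simple majority of 13 — a majority of 13 is 7, so 7 needed; 7 signed. Sufficient.
Dating window: the latest signature is 58 days after the earliest; the limit is 60 days. Within the window.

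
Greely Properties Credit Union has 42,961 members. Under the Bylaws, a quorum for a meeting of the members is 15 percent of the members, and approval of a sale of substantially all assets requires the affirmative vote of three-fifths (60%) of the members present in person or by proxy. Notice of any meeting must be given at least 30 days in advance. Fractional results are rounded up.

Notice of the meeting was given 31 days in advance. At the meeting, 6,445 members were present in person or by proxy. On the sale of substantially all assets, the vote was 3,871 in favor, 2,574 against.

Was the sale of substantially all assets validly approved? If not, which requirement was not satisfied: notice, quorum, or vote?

Valid — all requirements satisfied.

Notice: 31 days given; 30 required. Satisfied.
Quorum: 15% of 42,961 = 6,444.15, rounded up to 6,445; 6,445 present. Satisfied.
Vote: requires three-fifths of those present (6,445); 3/5 of 6445 = 3867, so 3,867 needed; 3,871 in favor. Satisfied.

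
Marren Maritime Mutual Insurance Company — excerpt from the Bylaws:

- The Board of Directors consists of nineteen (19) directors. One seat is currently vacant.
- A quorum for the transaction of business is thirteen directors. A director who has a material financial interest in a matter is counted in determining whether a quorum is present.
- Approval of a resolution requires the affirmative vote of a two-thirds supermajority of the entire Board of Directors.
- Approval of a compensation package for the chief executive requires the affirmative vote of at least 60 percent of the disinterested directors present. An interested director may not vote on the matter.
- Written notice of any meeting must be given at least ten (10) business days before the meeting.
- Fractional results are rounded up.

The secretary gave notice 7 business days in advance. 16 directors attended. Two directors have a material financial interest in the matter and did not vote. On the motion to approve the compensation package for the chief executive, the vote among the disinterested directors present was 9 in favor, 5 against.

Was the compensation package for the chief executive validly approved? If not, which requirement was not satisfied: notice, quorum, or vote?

Invalid — notice requirement not satisfied.

Notice: 7 business days given; 10 required (7 < 10). Not satisfied.
Quorum: 16 present (interested directors count toward quorum); quorum is 13. Satisfied.
Vote: the compensation package for the chief executive requires three-fifths of the disinterested directors present (16 − 2 = 14). 3/5 of 14 = 8.40, rounded up to 9, so 9 affirmative votes are needed; 9 voted in favor. Satisfied.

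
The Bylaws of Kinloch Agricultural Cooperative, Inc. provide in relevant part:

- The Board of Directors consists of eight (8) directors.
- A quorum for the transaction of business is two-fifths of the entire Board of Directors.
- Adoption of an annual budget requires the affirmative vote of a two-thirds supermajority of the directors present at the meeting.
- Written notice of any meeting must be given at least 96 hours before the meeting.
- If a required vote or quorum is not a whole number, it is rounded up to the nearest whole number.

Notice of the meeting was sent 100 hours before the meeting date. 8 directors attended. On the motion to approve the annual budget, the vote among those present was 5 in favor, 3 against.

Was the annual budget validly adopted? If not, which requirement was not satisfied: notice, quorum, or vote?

Invalid — vote requirement not satisfied.

Notice: 100 hours given; 96 required (100 ≥ 96). Satisfied.
Quorum: 8 present; quorum is 4. Satisfied.
Vote: the annual budget requires two-thirds of the directors present (8). 2/3 of 8 = 5.33, rounded up to 6, so 6 affirmative votes are needed; 5 voted in favor. Not satisfied.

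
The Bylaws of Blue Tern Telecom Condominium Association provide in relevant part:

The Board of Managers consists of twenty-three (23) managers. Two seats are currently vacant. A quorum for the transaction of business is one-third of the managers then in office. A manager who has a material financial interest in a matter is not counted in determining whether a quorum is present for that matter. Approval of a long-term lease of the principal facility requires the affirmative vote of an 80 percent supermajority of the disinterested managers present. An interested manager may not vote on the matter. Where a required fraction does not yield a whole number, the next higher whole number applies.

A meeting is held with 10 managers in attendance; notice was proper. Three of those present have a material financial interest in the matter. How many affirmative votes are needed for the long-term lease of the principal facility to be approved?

The long-term lease of the principal facility requires four-fifths of the disinterested managers present (10 − 3 = 7).
4/5 of 7 = 5.60, rounded up to 6.

6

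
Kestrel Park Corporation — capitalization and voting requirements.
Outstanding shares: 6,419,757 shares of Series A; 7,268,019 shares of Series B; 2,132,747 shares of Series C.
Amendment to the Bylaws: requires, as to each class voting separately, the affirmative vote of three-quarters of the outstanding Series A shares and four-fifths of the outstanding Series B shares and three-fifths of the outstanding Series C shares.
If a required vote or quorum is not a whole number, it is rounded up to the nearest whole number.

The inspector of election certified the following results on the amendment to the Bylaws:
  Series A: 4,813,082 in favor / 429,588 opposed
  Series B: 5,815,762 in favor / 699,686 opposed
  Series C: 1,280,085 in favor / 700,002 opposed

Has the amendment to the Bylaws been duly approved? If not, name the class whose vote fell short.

Series A: 3/4 of 6419757 = 4814817.75, rounded up to 4814818; 4,814,818 required, 4,813,082 in favor — not approved.
Series B: 4/5 of 7268019 = 5814415.20, rounded up to 5814416; 5,814,416 required, 5,815,762 in favor — approved.
Series C: 3/5 of 2132747 = 1279648.20, rounded up to 1279649; 1,279,649 required, 1,280,085 in favor — approved.

Not approved — the Series A shares did not give the required vote.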